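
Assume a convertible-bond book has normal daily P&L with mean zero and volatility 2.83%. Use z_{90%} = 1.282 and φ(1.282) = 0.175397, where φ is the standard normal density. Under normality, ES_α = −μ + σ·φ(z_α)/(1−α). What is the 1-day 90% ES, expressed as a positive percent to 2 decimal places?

Tail multiplier: φ(z)/(1−α) = 0.175397 / 0.1 = 1.754.
ES = 2.83% × 1.754 = 4.964%.

4.96%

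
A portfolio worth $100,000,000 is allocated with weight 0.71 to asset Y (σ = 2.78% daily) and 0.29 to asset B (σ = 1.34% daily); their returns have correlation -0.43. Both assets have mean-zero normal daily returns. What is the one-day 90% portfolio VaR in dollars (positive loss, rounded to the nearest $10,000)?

$2,360,000

σ_p² = 0.71²·2.78² + 0.29²·1.34² + 2·-0.43·0.71·0.29·2.78·1.34 = 3.3873 (%²).
σ_p = √3.3873 = 1.840%.
At 90%, z = 1.282.
VaR = 1.282 × 1.840% = 2.359%; on $100,000,000 that is $2,359,000.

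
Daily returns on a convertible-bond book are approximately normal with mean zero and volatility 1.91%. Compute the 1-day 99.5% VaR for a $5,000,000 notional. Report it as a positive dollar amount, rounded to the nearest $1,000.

$246,000

At 99.5% one-sided, z = 2.576.
VaR = z·σ = 2.576 × 1.91% = 4.920%.
On $5,000,000: 0.04920 × $5,000,000 = $246,000.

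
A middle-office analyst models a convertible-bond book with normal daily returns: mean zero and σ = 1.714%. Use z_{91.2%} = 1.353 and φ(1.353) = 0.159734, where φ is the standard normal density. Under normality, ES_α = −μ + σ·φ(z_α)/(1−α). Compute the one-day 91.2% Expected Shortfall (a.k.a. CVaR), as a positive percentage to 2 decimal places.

Tail multiplier: φ(z)/(1−α) = 0.159734 / 0.088 = 1.815.
ES = 1.714% × 1.815 = 3.111%.

3.11%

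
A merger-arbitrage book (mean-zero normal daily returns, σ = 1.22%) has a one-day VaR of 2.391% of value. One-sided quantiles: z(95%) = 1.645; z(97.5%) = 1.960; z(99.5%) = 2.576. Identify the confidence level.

Implied z = VaR/σ = 2.391 / 1.22 = 1.960.
This matches z(97.5%) = 1.960.

97.5%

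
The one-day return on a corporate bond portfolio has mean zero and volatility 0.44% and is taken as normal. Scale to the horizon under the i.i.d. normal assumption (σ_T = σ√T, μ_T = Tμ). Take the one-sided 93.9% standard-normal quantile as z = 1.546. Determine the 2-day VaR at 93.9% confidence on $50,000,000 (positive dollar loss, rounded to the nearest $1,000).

$481,000

σ_{2d} = 0.44% × √2 = 0.622%.
VaR = 1.546 × 0.622% = 0.962%.
On $50,000,000: 0.00962 × $50,000,000 = $481,000.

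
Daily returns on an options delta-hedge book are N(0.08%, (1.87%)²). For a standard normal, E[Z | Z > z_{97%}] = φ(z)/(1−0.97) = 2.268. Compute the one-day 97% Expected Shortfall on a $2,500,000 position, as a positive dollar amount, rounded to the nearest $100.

$104,000

ES = −(0.08%) + 1.87% × 2.268 = 4.161%.
On $2,500,000: 0.04161 × $2,500,000 = $104,025.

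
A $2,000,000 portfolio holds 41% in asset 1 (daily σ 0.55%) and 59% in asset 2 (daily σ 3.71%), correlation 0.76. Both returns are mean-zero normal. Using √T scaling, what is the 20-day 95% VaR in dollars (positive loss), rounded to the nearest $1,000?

$348,000

σ_p = √(0.41²·0.55² + 0.59²·3.71² + 2·0.76·0.41·0.59·0.55·3.71) = 2.365%.
σ_{20d} = 2.365% × √20 = 10.577%.
z(95%) = 1.645.
VaR = 1.645 × 10.577% = 17.399%; on $2,000,000 that is $347,980.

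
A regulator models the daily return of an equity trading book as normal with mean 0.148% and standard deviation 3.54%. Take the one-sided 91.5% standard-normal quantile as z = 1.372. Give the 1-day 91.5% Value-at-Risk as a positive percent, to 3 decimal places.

VaR = −μ + z·σ = −(0.148%) + 1.372 × 3.54% = 4.709%.

4.709%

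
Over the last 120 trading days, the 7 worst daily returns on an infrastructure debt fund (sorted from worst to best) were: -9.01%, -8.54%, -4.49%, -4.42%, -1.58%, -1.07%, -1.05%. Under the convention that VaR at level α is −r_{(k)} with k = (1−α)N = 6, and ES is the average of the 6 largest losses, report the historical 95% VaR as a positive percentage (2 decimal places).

1.07%

k = 6; the 6th lowest return is -1.07%, so VaR = 1.07%.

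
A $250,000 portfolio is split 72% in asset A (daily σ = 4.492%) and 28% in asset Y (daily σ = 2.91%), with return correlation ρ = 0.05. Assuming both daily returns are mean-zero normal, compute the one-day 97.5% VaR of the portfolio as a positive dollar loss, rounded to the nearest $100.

σ_p² = 0.72²·4.492² + 0.28²·2.91² + 2·0.05·0.72·0.28·4.492·2.91 = 11.3877 (%²).
σ_p = √11.3877 = 3.375%.
At 97.5%, z = 1.960.
VaR = 1.960 × 3.375% = 6.615%; on $250,000 that is $16,538.

$16,500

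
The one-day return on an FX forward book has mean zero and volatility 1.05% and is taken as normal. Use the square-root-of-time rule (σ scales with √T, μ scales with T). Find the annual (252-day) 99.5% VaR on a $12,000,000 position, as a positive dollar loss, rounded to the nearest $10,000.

At 99.5%, z = 2.576.
σ_{252d} = 1.05% × √252 = 16.668%.
VaR = 2.576 × 16.668% = 42.937%.
On $12,000,000: 0.42937 × $12,000,000 = $5,152,440.

$5,150,000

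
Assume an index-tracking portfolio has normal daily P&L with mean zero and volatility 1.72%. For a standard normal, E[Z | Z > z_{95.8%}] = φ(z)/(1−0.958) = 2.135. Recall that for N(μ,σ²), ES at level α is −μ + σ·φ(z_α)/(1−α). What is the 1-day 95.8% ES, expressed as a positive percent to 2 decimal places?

ES = 1.72% × 2.135 = 3.672%.

3.67%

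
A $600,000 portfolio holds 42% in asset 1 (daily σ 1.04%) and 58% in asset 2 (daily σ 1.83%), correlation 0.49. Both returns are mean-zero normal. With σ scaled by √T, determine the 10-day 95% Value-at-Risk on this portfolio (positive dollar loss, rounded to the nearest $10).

$41,540

σ_p = √(0.42²·1.04² + 0.58²·1.83² + 2·0.49·0.42·0.58·1.04·1.83) = 1.331%.
σ_{10d} = 1.331% × √10 = 4.209%.
z(95%) = 1.645.
VaR = 1.645 × 4.209% = 6.924%; on $600,000 that is $41,544.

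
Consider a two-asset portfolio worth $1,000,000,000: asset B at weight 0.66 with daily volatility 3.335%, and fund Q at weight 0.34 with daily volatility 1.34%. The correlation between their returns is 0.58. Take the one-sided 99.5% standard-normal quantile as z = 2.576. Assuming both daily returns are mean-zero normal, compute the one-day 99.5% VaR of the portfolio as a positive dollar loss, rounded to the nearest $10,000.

σ_p² = 0.66²·3.335² + 0.34²·1.34² + 2·0.58·0.66·0.34·3.335·1.34 = 6.2157 (%²).
σ_p = √6.2157 = 2.493%.
VaR = 2.576 × 2.493% = 6.422%; on $1,000,000,000 that is $64,220,000.

$64,220,000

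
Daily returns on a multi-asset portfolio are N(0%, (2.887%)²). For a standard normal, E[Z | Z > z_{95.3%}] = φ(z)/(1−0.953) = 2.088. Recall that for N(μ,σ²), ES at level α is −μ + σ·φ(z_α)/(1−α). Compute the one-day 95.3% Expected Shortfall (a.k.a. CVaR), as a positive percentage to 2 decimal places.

6.03%

ES = 2.887% × 2.088 = 6.028%.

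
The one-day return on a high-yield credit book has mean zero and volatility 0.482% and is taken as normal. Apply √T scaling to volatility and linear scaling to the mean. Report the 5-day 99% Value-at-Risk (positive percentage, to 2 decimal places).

At 99%, z = 2.326.
σ_{5d} = 0.482% × √5 = 1.078%.
VaR = 2.326 × 1.078% = 2.507%.

2.51%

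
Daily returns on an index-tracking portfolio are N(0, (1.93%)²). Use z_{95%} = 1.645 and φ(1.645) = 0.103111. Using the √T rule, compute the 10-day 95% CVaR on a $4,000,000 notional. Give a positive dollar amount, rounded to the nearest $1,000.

$503,000

σ_{10d} = 1.93% × √10 = 6.103%.
ES multiplier = φ(z)/(1−α) = 0.103111/0.05 = 2.062.
ES = 6.103% × 2.062 = 12.584%; on $4,000,000: $503,360.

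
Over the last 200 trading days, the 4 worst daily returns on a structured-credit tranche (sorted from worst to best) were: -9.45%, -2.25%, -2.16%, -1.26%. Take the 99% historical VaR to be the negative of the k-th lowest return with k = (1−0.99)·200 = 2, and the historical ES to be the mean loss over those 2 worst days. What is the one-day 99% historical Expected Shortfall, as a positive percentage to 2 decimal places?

5.85%

The 2 worst returns sum to -11.70%.
ES = −(-11.70%) / 2 = 5.85%.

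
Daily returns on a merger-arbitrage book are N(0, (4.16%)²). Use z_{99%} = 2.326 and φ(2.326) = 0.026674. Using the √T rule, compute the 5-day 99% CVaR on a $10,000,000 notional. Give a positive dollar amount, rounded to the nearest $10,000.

$2,480,000

σ_{5d} = 4.16% × √5 = 9.302%.
ES multiplier = φ(z)/(1−α) = 0.026674/0.01 = 2.667.
ES = 9.302% × 2.667 = 24.808%; on $10,000,000: $2,480,800.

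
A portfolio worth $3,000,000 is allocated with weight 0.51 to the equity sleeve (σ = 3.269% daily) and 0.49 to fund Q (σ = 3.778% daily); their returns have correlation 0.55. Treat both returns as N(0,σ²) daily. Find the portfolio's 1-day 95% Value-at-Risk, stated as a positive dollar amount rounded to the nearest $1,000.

σ_p² = 0.51²·3.269² + 0.49²·3.778² + 2·0.55·0.51·0.49·3.269·3.778 = 9.6015 (%²).
σ_p = √9.6015 = 3.099%.
At 95%, z = 1.645.
VaR = 1.645 × 3.099% = 5.098%; on $3,000,000 that is $152,940.

$153,000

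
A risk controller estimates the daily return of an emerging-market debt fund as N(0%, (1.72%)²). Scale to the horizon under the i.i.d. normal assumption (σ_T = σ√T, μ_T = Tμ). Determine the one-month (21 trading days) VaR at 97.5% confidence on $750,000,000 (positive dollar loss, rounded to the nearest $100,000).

At 97.5%, z = 1.960.
σ_{21d} = 1.72% × √21 = 7.882%.
VaR = 1.960 × 7.882% = 15.449%.
On $750,000,000: 0.15449 × $750,000,000 = $115,867,500.

$115,900,000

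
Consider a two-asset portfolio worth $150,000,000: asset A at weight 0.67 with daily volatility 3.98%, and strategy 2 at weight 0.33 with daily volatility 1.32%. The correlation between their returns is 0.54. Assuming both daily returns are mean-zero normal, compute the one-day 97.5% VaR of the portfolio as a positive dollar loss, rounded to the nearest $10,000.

$8,600,000

σ_p² = 0.67²·3.98² + 0.33²·1.32² + 2·0.54·0.67·0.33·3.98·1.32 = 8.5550 (%²).
σ_p = √8.5550 = 2.925%.
At 97.5%, z = 1.960.
VaR = 1.960 × 2.925% = 5.733%; on $150,000,000 that is $8,599,500.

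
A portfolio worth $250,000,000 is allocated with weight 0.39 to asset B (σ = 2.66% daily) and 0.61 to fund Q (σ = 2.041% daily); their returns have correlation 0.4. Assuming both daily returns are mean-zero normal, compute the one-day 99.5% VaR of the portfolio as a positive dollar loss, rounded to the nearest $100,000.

$12,300,000

σ_p² = 0.39²·2.66² + 0.61²·2.041² + 2·0.4·0.39·0.61·2.66·2.041 = 3.6595 (%²).
σ_p = √3.6595 = 1.913%.
At 99.5%, z = 2.576.
VaR = 2.576 × 1.913% = 4.928%; on $250,000,000 that is $12,320,000.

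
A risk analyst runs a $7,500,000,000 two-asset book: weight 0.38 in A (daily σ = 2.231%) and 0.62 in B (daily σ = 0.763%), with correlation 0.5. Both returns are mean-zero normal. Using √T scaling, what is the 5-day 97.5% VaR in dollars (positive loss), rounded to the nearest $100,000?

σ_p = √(0.38²·2.231² + 0.62²·0.763² + 2·0.5·0.38·0.62·2.231·0.763) = 1.159%.
σ_{5d} = 1.159% × √5 = 2.592%.
z(97.5%) = 1.960.
VaR = 1.960 × 2.592% = 5.080%; on $7,500,000,000 that is $381,000,000.

$381,000,000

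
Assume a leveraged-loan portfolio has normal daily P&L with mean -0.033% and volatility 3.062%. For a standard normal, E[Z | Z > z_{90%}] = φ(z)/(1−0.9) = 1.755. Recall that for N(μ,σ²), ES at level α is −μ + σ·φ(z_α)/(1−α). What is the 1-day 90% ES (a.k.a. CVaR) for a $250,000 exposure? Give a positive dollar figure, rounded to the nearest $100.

ES = −(-0.033%) + 3.062% × 1.755 = 5.407%.
On $250,000: 0.05407 × $250,000 = $13,518.

$13,500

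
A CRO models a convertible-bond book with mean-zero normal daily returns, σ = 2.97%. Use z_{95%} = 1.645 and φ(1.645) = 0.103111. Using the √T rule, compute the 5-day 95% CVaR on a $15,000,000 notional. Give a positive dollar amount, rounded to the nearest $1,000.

σ_{5d} = 2.97% × √5 = 6.641%.
ES multiplier = φ(z)/(1−α) = 0.103111/0.05 = 2.062.
ES = 6.641% × 2.062 = 13.694%; on $15,000,000: $2,054,100.

$2,054,000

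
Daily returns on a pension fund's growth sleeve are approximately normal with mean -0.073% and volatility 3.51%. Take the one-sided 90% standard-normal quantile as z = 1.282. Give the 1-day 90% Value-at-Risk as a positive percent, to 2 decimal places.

VaR = −μ + z·σ = −(-0.073%) + 1.282 × 3.51% = 4.573%.

4.57%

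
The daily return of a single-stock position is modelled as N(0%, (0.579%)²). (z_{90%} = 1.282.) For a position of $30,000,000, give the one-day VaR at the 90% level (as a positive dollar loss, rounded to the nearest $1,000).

VaR = z·σ = 1.282 × 0.579% = 0.742%.
On $30,000,000: 0.00742 × $30,000,000 = $222,600.

$223,000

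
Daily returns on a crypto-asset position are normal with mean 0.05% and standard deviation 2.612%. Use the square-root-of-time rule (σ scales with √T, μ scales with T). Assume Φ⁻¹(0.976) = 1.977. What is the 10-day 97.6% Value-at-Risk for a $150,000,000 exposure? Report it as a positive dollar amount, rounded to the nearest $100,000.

σ_{10d} = 2.612% × √10 = 8.260%; μ_{10d} = 10 × 0.05% = 0.500%.
VaR = −(0.500%) + 1.977 × 8.260% = 15.830%.
On $150,000,000: 0.15830 × $150,000,000 = $23,745,000.

$23,700,000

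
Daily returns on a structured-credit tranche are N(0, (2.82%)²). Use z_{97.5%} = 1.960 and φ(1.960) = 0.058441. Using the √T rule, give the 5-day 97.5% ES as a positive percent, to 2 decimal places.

σ_{5d} = 2.82% × √5 = 6.306%.
ES multiplier = φ(z)/(1−α) = 0.058441/0.025 = 2.338.
ES = 6.306% × 2.338 = 14.743%.

14.74%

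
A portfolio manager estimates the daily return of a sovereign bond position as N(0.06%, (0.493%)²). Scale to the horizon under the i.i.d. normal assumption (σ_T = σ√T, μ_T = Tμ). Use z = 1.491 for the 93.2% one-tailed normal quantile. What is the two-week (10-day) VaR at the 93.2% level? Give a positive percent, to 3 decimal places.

1.724%

σ_{10d} = 0.493% × √10 = 1.559%; μ_{10d} = 10 × 0.06% = 0.600%.
VaR = −(0.600%) + 1.491 × 1.559% = 1.724%.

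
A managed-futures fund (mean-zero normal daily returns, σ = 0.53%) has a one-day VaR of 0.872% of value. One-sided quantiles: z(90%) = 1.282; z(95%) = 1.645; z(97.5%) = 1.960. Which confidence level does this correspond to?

95%

Implied z = VaR/σ = 0.872 / 0.53 = 1.645.
This matches z(95%) = 1.645.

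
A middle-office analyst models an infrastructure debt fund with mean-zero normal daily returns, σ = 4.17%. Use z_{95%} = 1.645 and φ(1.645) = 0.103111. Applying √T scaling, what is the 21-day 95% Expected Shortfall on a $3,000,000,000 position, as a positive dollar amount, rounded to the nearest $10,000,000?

$1,180,000,000

σ_{21d} = 4.17% × √21 = 19.109%.
ES multiplier = φ(z)/(1−α) = 0.103111/0.05 = 2.062.
ES = 19.109% × 2.062 = 39.403%; on $3,000,000,000: $1,182,090,000.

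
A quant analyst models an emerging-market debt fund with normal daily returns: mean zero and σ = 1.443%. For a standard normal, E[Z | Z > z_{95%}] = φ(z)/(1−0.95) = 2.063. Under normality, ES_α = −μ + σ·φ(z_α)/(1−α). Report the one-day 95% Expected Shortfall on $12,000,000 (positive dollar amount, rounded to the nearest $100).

ES = 1.443% × 2.063 = 2.977%.
On $12,000,000: 0.02977 × $12,000,000 = $357,240.

$357,200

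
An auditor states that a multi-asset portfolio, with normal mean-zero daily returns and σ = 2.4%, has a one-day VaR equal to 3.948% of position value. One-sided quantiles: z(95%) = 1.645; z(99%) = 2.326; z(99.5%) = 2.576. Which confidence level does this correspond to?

95%

Implied z = VaR/σ = 3.948 / 2.4 = 1.645.
This matches z(95%) = 1.645.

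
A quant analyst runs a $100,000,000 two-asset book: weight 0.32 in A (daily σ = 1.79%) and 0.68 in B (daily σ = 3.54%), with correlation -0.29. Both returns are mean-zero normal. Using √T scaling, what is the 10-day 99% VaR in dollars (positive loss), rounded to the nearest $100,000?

σ_p = √(0.32²·1.79² + 0.68²·3.54² + 2·-0.29·0.32·0.68·1.79·3.54) = 2.307%.
σ_{10d} = 2.307% × √10 = 7.295%.
z(99%) = 2.326.
VaR = 2.326 × 7.295% = 16.968%; on $100,000,000 that is $16,968,000.

$17,000,000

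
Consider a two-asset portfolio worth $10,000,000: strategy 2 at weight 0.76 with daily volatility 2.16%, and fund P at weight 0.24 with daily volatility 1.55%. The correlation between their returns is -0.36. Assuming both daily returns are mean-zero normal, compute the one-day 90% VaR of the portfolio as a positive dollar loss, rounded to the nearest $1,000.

$198,000

σ_p² = 0.76²·2.16² + 0.24²·1.55² + 2·-0.36·0.76·0.24·2.16·1.55 = 2.3935 (%²).
σ_p = √2.3935 = 1.547%.
At 90%, z = 1.282.
VaR = 1.282 × 1.547% = 1.983%; on $10,000,000 that is $198,300.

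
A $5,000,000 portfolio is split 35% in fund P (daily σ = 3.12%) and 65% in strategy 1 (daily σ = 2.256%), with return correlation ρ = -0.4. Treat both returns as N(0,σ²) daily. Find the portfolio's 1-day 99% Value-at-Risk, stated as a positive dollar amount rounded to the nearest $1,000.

σ_p² = 0.35²·3.12² + 0.65²·2.256² + 2·-0.4·0.35·0.65·3.12·2.256 = 2.0617 (%²).
σ_p = √2.0617 = 1.436%.
At 99%, z = 2.326.
VaR = 2.326 × 1.436% = 3.340%; on $5,000,000 that is $167,000.

$167,000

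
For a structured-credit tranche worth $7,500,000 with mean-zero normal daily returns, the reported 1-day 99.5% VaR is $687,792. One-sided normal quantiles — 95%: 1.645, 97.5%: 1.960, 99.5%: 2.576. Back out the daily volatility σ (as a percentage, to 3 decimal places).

VaR as a fraction: $687,792 / $7,500,000 = 9.171%.
σ = VaR / z = 9.171% / 2.576 = 3.560%.

3.560%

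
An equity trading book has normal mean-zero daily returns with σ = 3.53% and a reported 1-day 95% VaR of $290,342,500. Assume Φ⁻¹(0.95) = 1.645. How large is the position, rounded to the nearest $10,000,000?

$5,000,000,000

VaR as a fraction of value: z·σ = 1.645 × 3.53% = 5.80685%.
Position = $290,342,500 / 0.0580685 = $5,000,000,000.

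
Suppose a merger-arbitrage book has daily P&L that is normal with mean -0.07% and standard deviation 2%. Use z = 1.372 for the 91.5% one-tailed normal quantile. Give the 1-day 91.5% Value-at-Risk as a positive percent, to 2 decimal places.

2.81%

VaR = −μ + z·σ = −(-0.07%) + 1.372 × 2% = 2.814%.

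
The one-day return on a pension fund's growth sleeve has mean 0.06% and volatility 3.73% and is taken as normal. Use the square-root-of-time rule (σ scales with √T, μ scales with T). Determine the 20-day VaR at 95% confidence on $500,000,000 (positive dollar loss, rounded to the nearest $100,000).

At 95%, z = 1.645.
σ_{20d} = 3.73% × √20 = 16.681%; μ_{20d} = 20 × 0.06% = 1.200%.
VaR = −(1.200%) + 1.645 × 16.681% = 26.240%.
On $500,000,000: 0.26240 × $500,000,000 = $131,200,000.

$131,200,000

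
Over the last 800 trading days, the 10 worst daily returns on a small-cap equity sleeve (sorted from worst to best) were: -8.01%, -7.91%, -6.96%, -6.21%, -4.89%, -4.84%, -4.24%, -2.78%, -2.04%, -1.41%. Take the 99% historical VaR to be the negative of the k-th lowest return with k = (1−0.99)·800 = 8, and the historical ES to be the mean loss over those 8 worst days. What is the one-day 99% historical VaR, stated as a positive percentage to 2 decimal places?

k = 8; the 8th lowest return is -2.78%, so VaR = 2.78%.

2.78%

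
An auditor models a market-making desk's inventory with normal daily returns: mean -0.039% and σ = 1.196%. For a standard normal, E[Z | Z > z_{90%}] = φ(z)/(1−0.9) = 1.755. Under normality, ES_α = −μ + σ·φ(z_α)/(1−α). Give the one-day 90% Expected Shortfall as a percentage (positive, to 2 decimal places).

2.14%

ES = −(-0.039%) + 1.196% × 1.755 = 2.138%.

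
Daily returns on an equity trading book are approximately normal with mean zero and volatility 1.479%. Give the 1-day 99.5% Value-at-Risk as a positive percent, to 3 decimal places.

3.810%

At 99.5% one-sided, z = 2.576.
VaR = z·σ = 2.576 × 1.479% = 3.810%.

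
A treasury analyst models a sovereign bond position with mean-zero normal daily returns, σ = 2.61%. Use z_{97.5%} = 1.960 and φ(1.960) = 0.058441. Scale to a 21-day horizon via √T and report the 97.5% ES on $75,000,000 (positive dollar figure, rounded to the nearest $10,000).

$20,970,000

σ_{21d} = 2.61% × √21 = 11.961%.
ES multiplier = φ(z)/(1−α) = 0.058441/0.025 = 2.338.
ES = 11.961% × 2.338 = 27.965%; on $75,000,000: $20,973,750.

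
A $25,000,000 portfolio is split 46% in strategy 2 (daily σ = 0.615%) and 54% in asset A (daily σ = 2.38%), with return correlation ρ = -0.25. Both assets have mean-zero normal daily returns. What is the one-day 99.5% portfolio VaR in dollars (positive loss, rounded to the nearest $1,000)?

$802,000

σ_p² = 0.46²·0.615² + 0.54²·2.38² + 2·-0.25·0.46·0.54·0.615·2.38 = 1.5500 (%²).
σ_p = √1.5500 = 1.245%.
At 99.5%, z = 2.576.
VaR = 2.576 × 1.245% = 3.207%; on $25,000,000 that is $801,750.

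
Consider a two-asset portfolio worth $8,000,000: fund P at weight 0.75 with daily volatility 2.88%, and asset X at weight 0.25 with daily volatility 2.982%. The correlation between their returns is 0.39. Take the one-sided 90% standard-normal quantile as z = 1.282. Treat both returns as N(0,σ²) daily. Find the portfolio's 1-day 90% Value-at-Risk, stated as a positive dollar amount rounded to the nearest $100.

σ_p² = 0.75²·2.88² + 0.25²·2.982² + 2·0.39·0.75·0.25·2.88·2.982 = 6.4774 (%²).
σ_p = √6.4774 = 2.545%.
VaR = 1.282 × 2.545% = 3.263%; on $8,000,000 that is $261,040.

$261,000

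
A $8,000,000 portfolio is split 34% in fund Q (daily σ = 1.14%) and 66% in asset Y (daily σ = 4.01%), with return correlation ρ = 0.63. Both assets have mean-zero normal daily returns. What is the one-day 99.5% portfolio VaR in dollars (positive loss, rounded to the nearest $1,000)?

σ_p² = 0.34²·1.14² + 0.66²·4.01² + 2·0.63·0.34·0.66·1.14·4.01 = 8.4473 (%²).
σ_p = √8.4473 = 2.906%.
At 99.5%, z = 2.576.
VaR = 2.576 × 2.906% = 7.486%; on $8,000,000 that is $598,880.

$599,000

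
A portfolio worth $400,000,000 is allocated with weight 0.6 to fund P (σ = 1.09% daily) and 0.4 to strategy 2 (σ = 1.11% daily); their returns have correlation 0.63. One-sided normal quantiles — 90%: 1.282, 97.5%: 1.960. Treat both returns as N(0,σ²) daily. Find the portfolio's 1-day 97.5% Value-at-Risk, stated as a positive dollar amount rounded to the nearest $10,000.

σ_p² = 0.6²·1.09² + 0.4²·1.11² + 2·0.63·0.6·0.4·1.09·1.11 = 0.9907 (%²).
σ_p = √0.9907 = 0.995%.
VaR = 1.960 × 0.995% = 1.950%; on $400,000,000 that is $7,800,000.

$7,800,000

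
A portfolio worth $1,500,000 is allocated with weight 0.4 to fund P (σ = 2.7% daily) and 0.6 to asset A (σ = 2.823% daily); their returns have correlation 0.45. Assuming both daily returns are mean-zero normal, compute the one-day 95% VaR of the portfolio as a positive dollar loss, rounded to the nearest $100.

σ_p² = 0.4²·2.7² + 0.6²·2.823² + 2·0.45·0.4·0.6·2.7·2.823 = 5.6817 (%²).
σ_p = √5.6817 = 2.384%.
At 95%, z = 1.645.
VaR = 1.645 × 2.384% = 3.922%; on $1,500,000 that is $58,830.

$58,800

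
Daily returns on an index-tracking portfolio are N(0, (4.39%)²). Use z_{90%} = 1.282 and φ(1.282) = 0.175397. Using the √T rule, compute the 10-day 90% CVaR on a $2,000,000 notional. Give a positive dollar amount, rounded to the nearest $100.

$487,000

σ_{10d} = 4.39% × √10 = 13.882%.
ES multiplier = φ(z)/(1−α) = 0.175397/0.1 = 1.754.
ES = 13.882% × 1.754 = 24.349%; on $2,000,000: $486,980.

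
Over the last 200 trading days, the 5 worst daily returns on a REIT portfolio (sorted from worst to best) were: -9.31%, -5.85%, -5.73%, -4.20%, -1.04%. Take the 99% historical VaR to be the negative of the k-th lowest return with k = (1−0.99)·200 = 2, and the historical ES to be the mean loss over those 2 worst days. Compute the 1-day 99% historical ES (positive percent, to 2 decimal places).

The 2 worst returns sum to -15.16%.
ES = −(-15.16%) / 2 = 7.58%.

7.58%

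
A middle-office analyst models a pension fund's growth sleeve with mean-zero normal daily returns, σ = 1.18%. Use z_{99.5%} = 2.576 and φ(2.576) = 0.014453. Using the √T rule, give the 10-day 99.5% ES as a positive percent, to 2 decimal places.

10.79%

σ_{10d} = 1.18% × √10 = 3.731%.
ES multiplier = φ(z)/(1−α) = 0.014453/0.005 = 2.891.
ES = 3.731% × 2.891 = 10.786%.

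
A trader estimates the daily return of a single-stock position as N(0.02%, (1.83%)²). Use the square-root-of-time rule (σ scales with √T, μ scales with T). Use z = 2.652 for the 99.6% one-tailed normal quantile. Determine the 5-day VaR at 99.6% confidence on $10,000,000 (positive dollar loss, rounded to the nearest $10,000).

$1,080,000

σ_{5d} = 1.83% × √5 = 4.092%; μ_{5d} = 5 × 0.02% = 0.100%.
VaR = −(0.100%) + 2.652 × 4.092% = 10.752%.
On $10,000,000: 0.10752 × $10,000,000 = $1,075,200.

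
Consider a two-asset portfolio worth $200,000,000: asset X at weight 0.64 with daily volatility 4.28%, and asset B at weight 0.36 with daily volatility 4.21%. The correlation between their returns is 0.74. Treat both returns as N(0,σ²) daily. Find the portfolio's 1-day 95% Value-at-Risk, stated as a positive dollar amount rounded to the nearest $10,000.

σ_p² = 0.64²·4.28² + 0.36²·4.21² + 2·0.74·0.64·0.36·4.28·4.21 = 15.9445 (%²).
σ_p = √15.9445 = 3.993%.
At 95%, z = 1.645.
VaR = 1.645 × 3.993% = 6.568%; on $200,000,000 that is $13,136,000.

$13,140,000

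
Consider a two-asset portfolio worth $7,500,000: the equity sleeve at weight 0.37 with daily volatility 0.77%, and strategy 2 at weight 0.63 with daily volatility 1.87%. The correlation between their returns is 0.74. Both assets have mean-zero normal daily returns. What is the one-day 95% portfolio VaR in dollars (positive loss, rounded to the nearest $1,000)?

$173,000

σ_p² = 0.37²·0.77² + 0.63²·1.87² + 2·0.74·0.37·0.63·0.77·1.87 = 1.9658 (%²).
σ_p = √1.9658 = 1.402%.
At 95%, z = 1.645.
VaR = 1.645 × 1.402% = 2.306%; on $7,500,000 that is $172,950.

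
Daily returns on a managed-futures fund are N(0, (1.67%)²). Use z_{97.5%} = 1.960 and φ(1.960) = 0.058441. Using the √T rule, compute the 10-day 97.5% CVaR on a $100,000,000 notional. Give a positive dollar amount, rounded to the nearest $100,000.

σ_{10d} = 1.67% × √10 = 5.281%.
ES multiplier = φ(z)/(1−α) = 0.058441/0.025 = 2.338.
ES = 5.281% × 2.338 = 12.347%; on $100,000,000: $12,347,000.

$12,300,000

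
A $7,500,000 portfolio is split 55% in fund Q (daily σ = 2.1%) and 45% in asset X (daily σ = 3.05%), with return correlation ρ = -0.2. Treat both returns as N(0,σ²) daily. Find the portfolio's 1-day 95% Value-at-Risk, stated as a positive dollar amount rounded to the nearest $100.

σ_p² = 0.55²·2.1² + 0.45²·3.05² + 2·-0.2·0.55·0.45·2.1·3.05 = 2.5837 (%²).
σ_p = √2.5837 = 1.607%.
At 95%, z = 1.645.
VaR = 1.645 × 1.607% = 2.644%; on $7,500,000 that is $198,300.

$198,300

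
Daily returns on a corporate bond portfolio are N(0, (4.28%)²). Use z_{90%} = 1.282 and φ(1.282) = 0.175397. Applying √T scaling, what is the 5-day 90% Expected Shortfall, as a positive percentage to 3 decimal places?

σ_{5d} = 4.28% × √5 = 9.570%.
ES multiplier = φ(z)/(1−α) = 0.175397/0.1 = 1.754.
ES = 9.570% × 1.754 = 16.786%.

16.786%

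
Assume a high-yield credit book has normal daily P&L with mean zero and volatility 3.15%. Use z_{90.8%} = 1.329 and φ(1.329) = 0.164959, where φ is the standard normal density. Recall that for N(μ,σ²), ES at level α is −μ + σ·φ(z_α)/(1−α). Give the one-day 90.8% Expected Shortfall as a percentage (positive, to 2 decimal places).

5.65%

Tail multiplier: φ(z)/(1−α) = 0.164959 / 0.092 = 1.793.
ES = 3.15% × 1.793 = 5.648%.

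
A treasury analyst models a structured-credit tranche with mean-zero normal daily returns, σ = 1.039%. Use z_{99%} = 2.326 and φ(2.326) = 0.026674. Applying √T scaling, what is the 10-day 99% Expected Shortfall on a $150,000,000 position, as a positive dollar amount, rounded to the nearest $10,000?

σ_{10d} = 1.039% × √10 = 3.286%.
ES multiplier = φ(z)/(1−α) = 0.026674/0.01 = 2.667.
ES = 3.286% × 2.667 = 8.764%; on $150,000,000: $13,146,000.

$13,150,000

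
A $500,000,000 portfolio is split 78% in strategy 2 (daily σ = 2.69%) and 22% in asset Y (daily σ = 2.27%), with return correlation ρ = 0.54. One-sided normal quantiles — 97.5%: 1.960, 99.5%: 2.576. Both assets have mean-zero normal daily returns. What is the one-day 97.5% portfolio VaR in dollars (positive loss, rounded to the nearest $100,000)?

$23,600,000

σ_p² = 0.78²·2.69² + 0.22²·2.27² + 2·0.54·0.78·0.22·2.69·2.27 = 5.7835 (%²).
σ_p = √5.7835 = 2.405%.
VaR = 1.960 × 2.405% = 4.714%; on $500,000,000 that is $23,570,000.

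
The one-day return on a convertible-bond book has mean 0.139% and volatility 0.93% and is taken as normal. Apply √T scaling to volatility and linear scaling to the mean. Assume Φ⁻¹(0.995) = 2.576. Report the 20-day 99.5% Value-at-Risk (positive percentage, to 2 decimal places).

7.93%

σ_{20d} = 0.93% × √20 = 4.159%; μ_{20d} = 20 × 0.139% = 2.780%.
VaR = −(2.780%) + 2.576 × 4.159% = 7.934%.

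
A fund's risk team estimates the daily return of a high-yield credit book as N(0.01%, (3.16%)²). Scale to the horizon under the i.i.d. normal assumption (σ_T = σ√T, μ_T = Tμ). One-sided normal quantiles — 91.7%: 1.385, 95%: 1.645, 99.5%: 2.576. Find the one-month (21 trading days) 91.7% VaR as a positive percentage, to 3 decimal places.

σ_{21d} = 3.16% × √21 = 14.481%; μ_{21d} = 21 × 0.01% = 0.210%.
VaR = −(0.210%) + 1.385 × 14.481% = 19.846%.

19.846%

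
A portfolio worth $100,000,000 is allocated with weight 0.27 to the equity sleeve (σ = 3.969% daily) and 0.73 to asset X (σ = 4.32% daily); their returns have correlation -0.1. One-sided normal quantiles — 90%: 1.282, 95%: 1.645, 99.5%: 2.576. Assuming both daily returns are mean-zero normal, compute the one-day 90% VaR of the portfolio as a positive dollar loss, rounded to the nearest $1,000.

$4,138,000

σ_p² = 0.27²·3.969² + 0.73²·4.32² + 2·-0.1·0.27·0.73·3.969·4.32 = 10.4177 (%²).
σ_p = √10.4177 = 3.228%.
VaR = 1.282 × 3.228% = 4.138%; on $100,000,000 that is $4,138,000.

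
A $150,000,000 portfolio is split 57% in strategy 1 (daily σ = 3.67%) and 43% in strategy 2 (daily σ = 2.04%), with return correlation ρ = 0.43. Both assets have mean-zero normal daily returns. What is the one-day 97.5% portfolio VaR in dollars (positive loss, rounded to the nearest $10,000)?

σ_p² = 0.57²·3.67² + 0.43²·2.04² + 2·0.43·0.57·0.43·3.67·2.04 = 6.7236 (%²).
σ_p = √6.7236 = 2.593%.
At 97.5%, z = 1.960.
VaR = 1.960 × 2.593% = 5.082%; on $150,000,000 that is $7,623,000.

$7,620,000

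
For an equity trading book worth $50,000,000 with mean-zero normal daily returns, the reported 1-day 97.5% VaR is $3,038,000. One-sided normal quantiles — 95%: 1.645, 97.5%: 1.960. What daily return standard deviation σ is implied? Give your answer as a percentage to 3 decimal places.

VaR as a fraction: $3,038,000 / $50,000,000 = 6.076%.
σ = VaR / z = 6.076% / 1.960 = 3.100%.

3.100%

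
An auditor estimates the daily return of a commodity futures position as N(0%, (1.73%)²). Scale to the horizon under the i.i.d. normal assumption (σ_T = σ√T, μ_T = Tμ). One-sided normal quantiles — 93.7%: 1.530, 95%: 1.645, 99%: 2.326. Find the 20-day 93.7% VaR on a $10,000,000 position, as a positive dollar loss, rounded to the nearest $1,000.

σ_{20d} = 1.73% × √20 = 7.737%.
VaR = 1.530 × 7.737% = 11.838%.
On $10,000,000: 0.11838 × $10,000,000 = $1,183,800.

$1,184,000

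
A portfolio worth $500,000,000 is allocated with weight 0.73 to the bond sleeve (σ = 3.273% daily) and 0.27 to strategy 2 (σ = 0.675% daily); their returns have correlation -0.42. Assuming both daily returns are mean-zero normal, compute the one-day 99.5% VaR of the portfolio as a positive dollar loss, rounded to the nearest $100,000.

$29,900,000

σ_p² = 0.73²·3.273² + 0.27²·0.675² + 2·-0.42·0.73·0.27·3.273·0.675 = 5.3761 (%²).
σ_p = √5.3761 = 2.319%.
At 99.5%, z = 2.576.
VaR = 2.576 × 2.319% = 5.974%; on $500,000,000 that is $29,870,000.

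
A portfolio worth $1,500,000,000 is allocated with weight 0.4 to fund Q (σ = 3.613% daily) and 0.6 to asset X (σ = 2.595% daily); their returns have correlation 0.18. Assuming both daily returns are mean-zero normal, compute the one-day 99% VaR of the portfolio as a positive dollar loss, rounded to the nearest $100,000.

$80,500,000

σ_p² = 0.4²·3.613² + 0.6²·2.595² + 2·0.18·0.4·0.6·3.613·2.595 = 5.3229 (%²).
σ_p = √5.3229 = 2.307%.
At 99%, z = 2.326.
VaR = 2.326 × 2.307% = 5.366%; on $1,500,000,000 that is $80,490,000.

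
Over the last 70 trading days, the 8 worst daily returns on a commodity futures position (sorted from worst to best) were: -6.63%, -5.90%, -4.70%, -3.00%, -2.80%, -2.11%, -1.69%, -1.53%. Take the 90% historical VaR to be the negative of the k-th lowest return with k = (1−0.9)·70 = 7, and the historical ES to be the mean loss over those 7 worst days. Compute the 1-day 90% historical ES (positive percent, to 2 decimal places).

3.83%

The 7 worst returns sum to -26.83%.
ES = −(-26.83%) / 7 = 3.8328…% ≈ 3.83%.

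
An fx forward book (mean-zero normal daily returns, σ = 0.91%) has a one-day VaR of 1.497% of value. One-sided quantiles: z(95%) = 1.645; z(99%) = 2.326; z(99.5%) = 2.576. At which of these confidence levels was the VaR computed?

Implied z = VaR/σ = 1.497 / 0.91 = 1.645.
This matches z(95%) = 1.645.

95%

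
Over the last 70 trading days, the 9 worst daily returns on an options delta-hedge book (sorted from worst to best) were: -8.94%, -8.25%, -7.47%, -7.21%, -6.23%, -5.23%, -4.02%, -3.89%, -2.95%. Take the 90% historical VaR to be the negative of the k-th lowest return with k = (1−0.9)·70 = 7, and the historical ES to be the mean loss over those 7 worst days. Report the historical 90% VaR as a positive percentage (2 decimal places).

k = 7; the 7th lowest return is -4.02%, so VaR = 4.02%.

4.02%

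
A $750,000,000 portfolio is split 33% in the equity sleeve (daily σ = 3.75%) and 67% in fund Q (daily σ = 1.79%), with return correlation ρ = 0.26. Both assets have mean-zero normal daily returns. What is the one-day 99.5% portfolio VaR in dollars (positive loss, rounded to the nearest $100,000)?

σ_p² = 0.33²·3.75² + 0.67²·1.79² + 2·0.26·0.33·0.67·3.75·1.79 = 3.7415 (%²).
σ_p = √3.7415 = 1.934%.
At 99.5%, z = 2.576.
VaR = 2.576 × 1.934% = 4.982%; on $750,000,000 that is $37,365,000.

$37,400,000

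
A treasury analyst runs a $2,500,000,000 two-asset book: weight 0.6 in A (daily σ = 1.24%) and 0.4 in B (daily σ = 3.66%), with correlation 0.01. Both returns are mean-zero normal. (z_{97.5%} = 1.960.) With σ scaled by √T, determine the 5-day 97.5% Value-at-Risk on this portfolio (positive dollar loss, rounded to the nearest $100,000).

$180,700,000

σ_p = √(0.6²·1.24² + 0.4²·3.66² + 2·0.01·0.6·0.4·1.24·3.66) = 1.649%.
σ_{5d} = 1.649% × √5 = 3.687%.
VaR = 1.960 × 3.687% = 7.227%; on $2,500,000,000 that is $180,675,000.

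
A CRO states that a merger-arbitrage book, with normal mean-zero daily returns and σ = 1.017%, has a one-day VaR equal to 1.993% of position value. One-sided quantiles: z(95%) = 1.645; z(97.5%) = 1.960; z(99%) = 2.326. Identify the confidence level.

Implied z = VaR/σ = 1.993 / 1.017 = 1.960.
This matches z(97.5%) = 1.960.

97.5%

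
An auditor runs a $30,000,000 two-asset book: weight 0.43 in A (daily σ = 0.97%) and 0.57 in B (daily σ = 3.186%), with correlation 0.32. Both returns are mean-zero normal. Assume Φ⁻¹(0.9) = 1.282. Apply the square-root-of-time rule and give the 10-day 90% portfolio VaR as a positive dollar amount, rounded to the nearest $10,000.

σ_p = √(0.43²·0.97² + 0.57²·3.186² + 2·0.32·0.43·0.57·0.97·3.186) = 1.989%.
σ_{10d} = 1.989% × √10 = 6.290%.
VaR = 1.282 × 6.290% = 8.064%; on $30,000,000 that is $2,419,200.

$2,420,000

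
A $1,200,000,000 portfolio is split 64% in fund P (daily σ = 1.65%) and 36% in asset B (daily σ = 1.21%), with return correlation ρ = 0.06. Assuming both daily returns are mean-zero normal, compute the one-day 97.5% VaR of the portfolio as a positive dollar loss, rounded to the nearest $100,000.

$27,400,000

σ_p² = 0.64²·1.65² + 0.36²·1.21² + 2·0.06·0.64·0.36·1.65·1.21 = 1.3601 (%²).
σ_p = √1.3601 = 1.166%.
At 97.5%, z = 1.960.
VaR = 1.960 × 1.166% = 2.285%; on $1,200,000,000 that is $27,420,000.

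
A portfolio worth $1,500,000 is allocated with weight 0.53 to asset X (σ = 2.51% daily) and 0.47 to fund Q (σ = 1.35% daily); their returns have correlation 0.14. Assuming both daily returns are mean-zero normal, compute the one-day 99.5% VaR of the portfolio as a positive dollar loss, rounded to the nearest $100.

$60,000

σ_p² = 0.53²·2.51² + 0.47²·1.35² + 2·0.14·0.53·0.47·2.51·1.35 = 2.4086 (%²).
σ_p = √2.4086 = 1.552%.
At 99.5%, z = 2.576.
VaR = 2.576 × 1.552% = 3.998%; on $1,500,000 that is $59,970.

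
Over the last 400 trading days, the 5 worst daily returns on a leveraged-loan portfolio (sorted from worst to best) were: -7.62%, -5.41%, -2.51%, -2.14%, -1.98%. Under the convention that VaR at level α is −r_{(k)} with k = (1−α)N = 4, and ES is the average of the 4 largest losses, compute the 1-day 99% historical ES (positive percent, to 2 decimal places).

4.42%

The 4 worst returns sum to -17.68%.
ES = −(-17.68%) / 4 = 4.42%.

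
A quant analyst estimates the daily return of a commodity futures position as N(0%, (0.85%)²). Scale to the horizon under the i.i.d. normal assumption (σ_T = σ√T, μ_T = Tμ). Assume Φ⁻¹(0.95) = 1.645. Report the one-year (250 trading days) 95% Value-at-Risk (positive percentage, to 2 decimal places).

22.11%

σ_{250d} = 0.85% × √250 = 13.440%.
VaR = 1.645 × 13.440% = 22.109%.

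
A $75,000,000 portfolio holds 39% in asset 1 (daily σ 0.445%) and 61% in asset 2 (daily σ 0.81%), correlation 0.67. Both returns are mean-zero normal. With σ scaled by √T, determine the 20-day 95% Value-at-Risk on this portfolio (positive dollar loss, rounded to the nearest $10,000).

$3,440,000

σ_p = √(0.39²·0.445² + 0.61²·0.81² + 2·0.67·0.39·0.61·0.445·0.81) = 0.624%.
σ_{20d} = 0.624% × √20 = 2.791%.
z(95%) = 1.645.
VaR = 1.645 × 2.791% = 4.591%; on $75,000,000 that is $3,443,250.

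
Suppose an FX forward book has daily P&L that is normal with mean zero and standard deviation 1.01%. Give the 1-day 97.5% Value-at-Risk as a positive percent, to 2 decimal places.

1.98%

At 97.5% one-sided, z = 1.960.
VaR = z·σ = 1.960 × 1.01% = 1.980%.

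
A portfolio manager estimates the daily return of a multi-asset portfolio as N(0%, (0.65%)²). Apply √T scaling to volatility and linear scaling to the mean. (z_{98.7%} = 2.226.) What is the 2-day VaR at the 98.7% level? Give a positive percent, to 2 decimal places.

σ_{2d} = 0.65% × √2 = 0.919%.
VaR = 2.226 × 0.919% = 2.046%.

2.05%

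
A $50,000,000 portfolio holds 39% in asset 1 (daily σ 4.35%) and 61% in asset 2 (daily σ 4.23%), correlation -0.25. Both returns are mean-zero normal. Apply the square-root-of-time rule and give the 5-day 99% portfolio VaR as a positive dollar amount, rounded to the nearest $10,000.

σ_p = √(0.39²·4.35² + 0.61²·4.23² + 2·-0.25·0.39·0.61·4.35·4.23) = 2.711%.
σ_{5d} = 2.711% × √5 = 6.062%.
z(99%) = 2.326.
VaR = 2.326 × 6.062% = 14.100%; on $50,000,000 that is $7,050,000.

$7,050,000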